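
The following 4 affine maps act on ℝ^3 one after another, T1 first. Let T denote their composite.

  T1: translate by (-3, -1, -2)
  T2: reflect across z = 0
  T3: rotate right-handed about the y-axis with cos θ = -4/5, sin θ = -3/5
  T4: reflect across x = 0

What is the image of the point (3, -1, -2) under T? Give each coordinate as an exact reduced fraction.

T(p) = (12/5, -2, -16/5)

T1 translate by (-3, -1, -2): (3, -1, -2) → (0, -2, -4)
T2 reflect across z = 0: (0, -2, -4) → (0, -2, 4)
T3 rotate right-handed about the y-axis with cos θ = -4/5, sin θ = -3/5: (0, -2, 4) → (-12/5, -2, -16/5)
T4 reflect across x = 0: (-12/5, -2, -16/5) → (12/5, -2, -16/5)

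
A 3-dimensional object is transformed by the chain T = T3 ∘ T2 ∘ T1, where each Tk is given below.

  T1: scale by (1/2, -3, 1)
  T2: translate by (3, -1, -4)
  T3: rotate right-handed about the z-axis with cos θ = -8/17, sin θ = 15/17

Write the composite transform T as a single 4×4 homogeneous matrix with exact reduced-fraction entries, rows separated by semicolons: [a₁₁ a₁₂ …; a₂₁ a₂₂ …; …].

T1 = [1/2 0 0 0; 0 -3 0 0; 0 0 1 0; 0 0 0 1]
T2·T1 = [1/2 0 0 3; 0 -3 0 -1; 0 0 1 -4; 0 0 0 1]
T3·…·T1 = [-4/17 45/17 0 -9/17; 15/34 24/17 0 53/17; 0 0 1 -4; 0 0 0 1]

T = [-4/17 45/17 0 -9/17; 15/34 24/17 0 53/17; 0 0 1 -4; 0 0 0 1]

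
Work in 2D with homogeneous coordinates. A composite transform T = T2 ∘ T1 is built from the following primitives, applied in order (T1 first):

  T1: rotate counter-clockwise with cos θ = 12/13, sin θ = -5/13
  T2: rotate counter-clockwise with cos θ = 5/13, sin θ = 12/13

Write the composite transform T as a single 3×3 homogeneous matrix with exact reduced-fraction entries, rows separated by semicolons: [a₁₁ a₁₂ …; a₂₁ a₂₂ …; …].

T1 = [12/13 5/13 0; -5/13 12/13 0; 0 0 1]
T2·T1 = [120/169 -119/169 0; 119/169 120/169 0; 0 0 1]

T = [120/169 -119/169 0; 119/169 120/169 0; 0 0 1]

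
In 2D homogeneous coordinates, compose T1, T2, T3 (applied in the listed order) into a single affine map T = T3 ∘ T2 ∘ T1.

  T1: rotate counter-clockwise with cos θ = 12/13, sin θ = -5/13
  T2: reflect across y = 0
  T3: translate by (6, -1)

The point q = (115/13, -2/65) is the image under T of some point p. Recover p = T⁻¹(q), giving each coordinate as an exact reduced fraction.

p = (3, 1/5)

T1 = [12/13 5/13 0; -5/13 12/13 0; 0 0 1]
T2·T1 = [12/13 5/13 0; 5/13 -12/13 0; 0 0 1]
T3·…·T1 = [12/13 5/13 6; 5/13 -12/13 -1; 0 0 1]
det M = -1; M⁻¹ = [12/13 5/13 -67/13; 5/13 -12/13 -42/13; 0 0 1]
M⁻¹ · (115/13, -2/65)ᵀ = (3, 1/5)ᵀ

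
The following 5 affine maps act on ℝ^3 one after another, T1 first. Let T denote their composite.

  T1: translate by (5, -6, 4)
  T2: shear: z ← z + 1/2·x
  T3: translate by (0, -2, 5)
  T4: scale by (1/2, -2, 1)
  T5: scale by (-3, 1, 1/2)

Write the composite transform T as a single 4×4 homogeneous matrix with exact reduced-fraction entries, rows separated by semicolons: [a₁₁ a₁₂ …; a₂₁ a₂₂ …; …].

T = [-3/2 0 0 -15/2; 0 -2 0 16; 1/4 0 1/2 23/4; 0 0 0 1]

T1 = [1 0 0 5; 0 1 0 -6; 0 0 1 4; 0 0 0 1]
T2·T1 = [1 0 0 5; 0 1 0 -6; 1/2 0 1 13/2; 0 0 0 1]
T3·…·T1 = [1 0 0 5; 0 1 0 -8; 1/2 0 1 23/2; 0 0 0 1]
T4·…·T1 = [1/2 0 0 5/2; 0 -2 0 16; 1/2 0 1 23/2; 0 0 0 1]
T5·…·T1 = [-3/2 0 0 -15/2; 0 -2 0 16; 1/4 0 1/2 23/4; 0 0 0 1]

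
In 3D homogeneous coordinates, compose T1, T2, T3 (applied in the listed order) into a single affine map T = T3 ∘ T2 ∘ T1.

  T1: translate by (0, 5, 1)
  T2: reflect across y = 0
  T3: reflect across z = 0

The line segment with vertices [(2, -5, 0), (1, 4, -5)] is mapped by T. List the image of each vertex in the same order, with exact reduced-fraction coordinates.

image vertices: (2, 0, -1), (1, -9, 4)

T1 translate by (0, 5, 1): (2, -5, 0) → (2, 0, 1); (1, 4, -5) → (1, 9, -4)
T2 reflect across y = 0: (2, 0, 1) → (2, 0, 1); (1, 9, -4) → (1, -9, -4)
T3 reflect across z = 0: (2, 0, 1) → (2, 0, -1); (1, -9, -4) → (1, -9, 4)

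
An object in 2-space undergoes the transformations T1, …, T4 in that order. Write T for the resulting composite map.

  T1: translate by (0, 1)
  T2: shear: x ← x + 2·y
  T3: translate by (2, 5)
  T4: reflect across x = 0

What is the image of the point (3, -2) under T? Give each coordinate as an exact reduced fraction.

T(p) = (-3, 4)

T1 translate by (0, 1): (3, -2) → (3, -1)
T2 shear: x ← x + 2·y: (3, -1) → (1, -1)
T3 translate by (2, 5): (1, -1) → (3, 4)
T4 reflect across x = 0: (3, 4) → (-3, 4)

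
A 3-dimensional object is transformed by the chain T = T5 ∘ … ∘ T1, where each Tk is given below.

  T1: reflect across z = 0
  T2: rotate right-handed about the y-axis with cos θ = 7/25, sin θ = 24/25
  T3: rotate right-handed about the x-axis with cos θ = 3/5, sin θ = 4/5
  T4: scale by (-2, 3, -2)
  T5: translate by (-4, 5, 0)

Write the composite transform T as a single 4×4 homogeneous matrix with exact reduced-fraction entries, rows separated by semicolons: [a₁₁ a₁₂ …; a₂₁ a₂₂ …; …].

T = [-14/25 0 48/25 -4; 288/125 9/5 84/125 5; 144/125 -8/5 42/125 0; 0 0 0 1]

T1 = [1 0 0 0; 0 1 0 0; 0 0 -1 0; 0 0 0 1]
T2·T1 = [7/25 0 -24/25 0; 0 1 0 0; -24/25 0 -7/25 0; 0 0 0 1]
T3·…·T1 = [7/25 0 -24/25 0; 96/125 3/5 28/125 0; -72/125 4/5 -21/125 0; 0 0 0 1]
T4·…·T1 = [-14/25 0 48/25 0; 288/125 9/5 84/125 0; 144/125 -8/5 42/125 0; 0 0 0 1]
T5·…·T1 = [-14/25 0 48/25 -4; 288/125 9/5 84/125 5; 144/125 -8/5 42/125 0; 0 0 0 1]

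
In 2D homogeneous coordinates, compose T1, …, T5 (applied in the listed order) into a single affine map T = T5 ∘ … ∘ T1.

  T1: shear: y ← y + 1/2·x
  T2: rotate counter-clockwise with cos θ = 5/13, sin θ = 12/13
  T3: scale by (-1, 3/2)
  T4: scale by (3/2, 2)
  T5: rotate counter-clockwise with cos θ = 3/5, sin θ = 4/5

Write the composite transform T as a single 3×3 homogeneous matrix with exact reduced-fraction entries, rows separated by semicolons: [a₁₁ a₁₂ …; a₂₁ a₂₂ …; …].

T1 = [1 0 0; 1/2 1 0; 0 0 1]
T2·T1 = [-1/13 -12/13 0; 29/26 5/13 0; 0 0 1]
T3·…·T1 = [1/13 12/13 0; 87/52 15/26 0; 0 0 1]
T4·…·T1 = [3/26 18/13 0; 87/26 15/13 0; 0 0 1]
T5·…·T1 = [-339/130 -6/65 0; 21/10 9/5 0; 0 0 1]

T = [-339/130 -6/65 0; 21/10 9/5 0; 0 0 1]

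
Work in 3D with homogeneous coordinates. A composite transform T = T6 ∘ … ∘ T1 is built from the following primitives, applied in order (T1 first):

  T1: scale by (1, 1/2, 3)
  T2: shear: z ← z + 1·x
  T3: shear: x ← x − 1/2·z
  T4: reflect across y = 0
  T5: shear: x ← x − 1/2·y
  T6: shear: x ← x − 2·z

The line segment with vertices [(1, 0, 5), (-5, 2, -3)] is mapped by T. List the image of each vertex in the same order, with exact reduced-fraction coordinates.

image vertices: (-39, 0, 16), (61/2, -1, -14)

T1 scale by (1, 1/2, 3): (1, 0, 5) → (1, 0, 15); (-5, 2, -3) → (-5, 1, -9)
T2 shear: z ← z + 1·x: (1, 0, 15) → (1, 0, 16); (-5, 1, -9) → (-5, 1, -14)
T3 shear: x ← x − 1/2·z: (1, 0, 16) → (-7, 0, 16); (-5, 1, -14) → (2, 1, -14)
T4 reflect across y = 0: (-7, 0, 16) → (-7, 0, 16); (2, 1, -14) → (2, -1, -14)
T5 shear: x ← x − 1/2·y: (-7, 0, 16) → (-7, 0, 16); (2, -1, -14) → (5/2, -1, -14)
T6 shear: x ← x − 2·z: (-7, 0, 16) → (-39, 0, 16); (5/2, -1, -14) → (61/2, -1, -14)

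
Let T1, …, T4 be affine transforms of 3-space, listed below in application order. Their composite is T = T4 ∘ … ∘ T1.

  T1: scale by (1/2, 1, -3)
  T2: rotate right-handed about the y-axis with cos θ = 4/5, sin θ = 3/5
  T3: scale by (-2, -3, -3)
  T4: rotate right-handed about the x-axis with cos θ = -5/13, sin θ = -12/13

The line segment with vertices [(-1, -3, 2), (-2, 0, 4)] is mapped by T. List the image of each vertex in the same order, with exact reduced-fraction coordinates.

image vertices: (8, 9, -27/2), (16, 324/13, -135/13)

T1 scale by (1/2, 1, -3): (-1, -3, 2) → (-1/2, -3, -6); (-2, 0, 4) → (-1, 0, -12)
T2 rotate right-handed about the y-axis with cos θ = 4/5, sin θ = 3/5: (-1/2, -3, -6) → (-4, -3, -9/2); (-1, 0, -12) → (-8, 0, -9)
T3 scale by (-2, -3, -3): (-4, -3, -9/2) → (8, 9, 27/2); (-8, 0, -9) → (16, 0, 27)
T4 rotate right-handed about the x-axis with cos θ = -5/13, sin θ = -12/13: (8, 9, 27/2) → (8, 9, -27/2); (16, 0, 27) → (16, 324/13, -135/13)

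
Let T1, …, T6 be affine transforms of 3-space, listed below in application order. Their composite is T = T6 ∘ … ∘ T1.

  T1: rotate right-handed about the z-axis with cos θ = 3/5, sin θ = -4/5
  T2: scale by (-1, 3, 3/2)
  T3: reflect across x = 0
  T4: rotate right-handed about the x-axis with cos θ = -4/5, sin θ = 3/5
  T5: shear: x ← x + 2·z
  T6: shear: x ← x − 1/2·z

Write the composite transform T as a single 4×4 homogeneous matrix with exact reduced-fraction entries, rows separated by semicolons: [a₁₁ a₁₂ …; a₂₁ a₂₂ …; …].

T1 = [3/5 4/5 0 0; -4/5 3/5 0 0; 0 0 1 0; 0 0 0 1]
T2·T1 = [-3/5 -4/5 0 0; -12/5 9/5 0 0; 0 0 3/2 0; 0 0 0 1]
T3·…·T1 = [3/5 4/5 0 0; -12/5 9/5 0 0; 0 0 3/2 0; 0 0 0 1]
T4·…·T1 = [3/5 4/5 0 0; 48/25 -36/25 -9/10 0; -36/25 27/25 -6/5 0; 0 0 0 1]
T5·…·T1 = [-57/25 74/25 -12/5 0; 48/25 -36/25 -9/10 0; -36/25 27/25 -6/5 0; 0 0 0 1]
T6·…·T1 = [-39/25 121/50 -9/5 0; 48/25 -36/25 -9/10 0; -36/25 27/25 -6/5 0; 0 0 0 1]

T = [-39/25 121/50 -9/5 0; 48/25 -36/25 -9/10 0; -36/25 27/25 -6/5 0; 0 0 0 1]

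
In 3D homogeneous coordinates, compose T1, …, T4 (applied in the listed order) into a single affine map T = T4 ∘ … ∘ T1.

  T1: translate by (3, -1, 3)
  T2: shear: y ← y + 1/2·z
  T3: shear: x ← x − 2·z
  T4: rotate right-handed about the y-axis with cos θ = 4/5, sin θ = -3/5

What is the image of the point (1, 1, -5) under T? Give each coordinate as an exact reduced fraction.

T(p) = (38/5, -1, 16/5)

T1 translate by (3, -1, 3): (1, 1, -5) → (4, 0, -2)
T2 shear: y ← y + 1/2·z: (4, 0, -2) → (4, -1, -2)
T3 shear: x ← x − 2·z: (4, -1, -2) → (8, -1, -2)
T4 rotate right-handed about the y-axis with cos θ = 4/5, sin θ = -3/5: (8, -1, -2) → (38/5, -1, 16/5)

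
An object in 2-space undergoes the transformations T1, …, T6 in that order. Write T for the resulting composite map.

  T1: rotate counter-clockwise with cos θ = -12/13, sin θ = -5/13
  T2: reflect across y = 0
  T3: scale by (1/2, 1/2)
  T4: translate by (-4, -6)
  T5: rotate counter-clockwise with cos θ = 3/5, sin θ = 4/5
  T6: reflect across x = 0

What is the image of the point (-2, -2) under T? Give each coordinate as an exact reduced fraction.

T1 rotate counter-clockwise with cos θ = -12/13, sin θ = -5/13: (-2, -2) → (14/13, 34/13)
T2 reflect across y = 0: (14/13, 34/13) → (14/13, -34/13)
T3 scale by (1/2, 1/2): (14/13, -34/13) → (7/13, -17/13)
T4 translate by (-4, -6): (7/13, -17/13) → (-45/13, -95/13)
T5 rotate counter-clockwise with cos θ = 3/5, sin θ = 4/5: (-45/13, -95/13) → (49/13, -93/13)
T6 reflect across x = 0: (49/13, -93/13) → (-49/13, -93/13)

T(p) = (-49/13, -93/13)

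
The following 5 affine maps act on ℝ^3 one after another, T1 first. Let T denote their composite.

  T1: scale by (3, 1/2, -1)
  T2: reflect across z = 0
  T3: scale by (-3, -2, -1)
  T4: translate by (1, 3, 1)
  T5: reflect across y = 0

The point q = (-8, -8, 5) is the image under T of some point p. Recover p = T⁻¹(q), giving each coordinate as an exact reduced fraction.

T1 = [3 0 0 0; 0 1/2 0 0; 0 0 -1 0; 0 0 0 1]
T2·T1 = [3 0 0 0; 0 1/2 0 0; 0 0 1 0; 0 0 0 1]
T3·…·T1 = [-9 0 0 0; 0 -1 0 0; 0 0 -1 0; 0 0 0 1]
T4·…·T1 = [-9 0 0 1; 0 -1 0 3; 0 0 -1 1; 0 0 0 1]
T5·…·T1 = [-9 0 0 1; 0 1 0 -3; 0 0 -1 1; 0 0 0 1]
det M = 9; M⁻¹ = [-1/9 0 0 1/9; 0 1 0 3; 0 0 -1 1; 0 0 0 1]
M⁻¹ · (-8, -8, 5)ᵀ = (1, -5, -4)ᵀ

p = (1, -5, -4)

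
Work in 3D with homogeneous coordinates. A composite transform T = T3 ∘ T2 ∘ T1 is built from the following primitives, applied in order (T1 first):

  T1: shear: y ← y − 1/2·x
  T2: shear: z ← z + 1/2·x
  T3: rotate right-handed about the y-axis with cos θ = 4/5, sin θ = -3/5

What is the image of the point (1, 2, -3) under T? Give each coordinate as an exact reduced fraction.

T1 shear: y ← y − 1/2·x: (1, 2, -3) → (1, 3/2, -3)
T2 shear: z ← z + 1/2·x: (1, 3/2, -3) → (1, 3/2, -5/2)
T3 rotate right-handed about the y-axis with cos θ = 4/5, sin θ = -3/5: (1, 3/2, -5/2) → (23/10, 3/2, -7/5)

T(p) = (23/10, 3/2, -7/5)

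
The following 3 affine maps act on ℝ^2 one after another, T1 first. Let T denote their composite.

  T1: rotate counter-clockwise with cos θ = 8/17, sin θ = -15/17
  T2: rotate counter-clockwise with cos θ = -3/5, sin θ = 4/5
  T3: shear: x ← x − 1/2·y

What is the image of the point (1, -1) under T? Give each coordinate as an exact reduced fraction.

T1 rotate counter-clockwise with cos θ = 8/17, sin θ = -15/17: (1, -1) → (-7/17, -23/17)
T2 rotate counter-clockwise with cos θ = -3/5, sin θ = 4/5: (-7/17, -23/17) → (113/85, 41/85)
T3 shear: x ← x − 1/2·y: (113/85, 41/85) → (37/34, 41/85)

T(p) = (37/34, 41/85)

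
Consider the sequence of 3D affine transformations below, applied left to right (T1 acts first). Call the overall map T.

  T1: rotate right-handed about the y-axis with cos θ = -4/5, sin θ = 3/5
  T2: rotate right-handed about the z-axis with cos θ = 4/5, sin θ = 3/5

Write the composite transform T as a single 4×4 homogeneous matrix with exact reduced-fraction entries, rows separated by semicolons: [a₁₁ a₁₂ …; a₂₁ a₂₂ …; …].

T1 = [-4/5 0 3/5 0; 0 1 0 0; -3/5 0 -4/5 0; 0 0 0 1]
T2·T1 = [-16/25 -3/5 12/25 0; -12/25 4/5 9/25 0; -3/5 0 -4/5 0; 0 0 0 1]

T = [-16/25 -3/5 12/25 0; -12/25 4/5 9/25 0; -3/5 0 -4/5 0; 0 0 0 1]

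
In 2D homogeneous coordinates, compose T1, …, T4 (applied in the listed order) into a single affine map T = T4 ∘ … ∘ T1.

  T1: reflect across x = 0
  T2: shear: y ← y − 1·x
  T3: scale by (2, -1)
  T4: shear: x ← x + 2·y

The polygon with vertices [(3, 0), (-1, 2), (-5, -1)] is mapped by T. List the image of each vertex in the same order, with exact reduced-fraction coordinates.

image vertices: (-12, -3), (0, -1), (22, 6)

T1 reflect across x = 0: (3, 0) → (-3, 0); (-1, 2) → (1, 2); (-5, -1) → (5, -1)
T2 shear: y ← y − 1·x: (-3, 0) → (-3, 3); (1, 2) → (1, 1); (5, -1) → (5, -6)
T3 scale by (2, -1): (-3, 3) → (-6, -3); (1, 1) → (2, -1); (5, -6) → (10, 6)
T4 shear: x ← x + 2·y: (-6, -3) → (-12, -3); (2, -1) → (0, -1); (10, 6) → (22, 6)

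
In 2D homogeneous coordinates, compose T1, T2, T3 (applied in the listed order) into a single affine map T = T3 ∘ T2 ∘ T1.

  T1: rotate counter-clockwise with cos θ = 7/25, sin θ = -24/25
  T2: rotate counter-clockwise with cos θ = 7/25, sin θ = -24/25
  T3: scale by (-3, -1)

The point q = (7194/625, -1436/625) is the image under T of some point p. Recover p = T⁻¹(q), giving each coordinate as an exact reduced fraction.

p = (2, -4)

T1 = [7/25 24/25 0; -24/25 7/25 0; 0 0 1]
T2·T1 = [-527/625 336/625 0; -336/625 -527/625 0; 0 0 1]
T3·…·T1 = [1581/625 -1008/625 0; 336/625 527/625 0; 0 0 1]
det M = 3; M⁻¹ = [527/1875 336/625 0; -112/625 527/625 0; 0 0 1]
M⁻¹ · (7194/625, -1436/625)ᵀ = (2, -4)ᵀ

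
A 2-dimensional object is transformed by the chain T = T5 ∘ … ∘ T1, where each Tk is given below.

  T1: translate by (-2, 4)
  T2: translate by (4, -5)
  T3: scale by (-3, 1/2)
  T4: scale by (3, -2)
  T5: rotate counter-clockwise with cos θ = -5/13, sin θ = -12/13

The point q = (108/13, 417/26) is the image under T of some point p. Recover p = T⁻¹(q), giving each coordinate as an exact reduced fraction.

p = (0, -1/2)

T1 = [1 0 -2; 0 1 4; 0 0 1]
T2·T1 = [1 0 2; 0 1 -1; 0 0 1]
T3·…·T1 = [-3 0 -6; 0 1/2 -1/2; 0 0 1]
T4·…·T1 = [-9 0 -18; 0 -1 1; 0 0 1]
T5·…·T1 = [45/13 -12/13 102/13; 108/13 5/13 211/13; 0 0 1]
det M = 9; M⁻¹ = [5/117 4/39 -2; -12/13 5/13 1; 0 0 1]
M⁻¹ · (108/13, 417/26)ᵀ = (0, -1/2)ᵀ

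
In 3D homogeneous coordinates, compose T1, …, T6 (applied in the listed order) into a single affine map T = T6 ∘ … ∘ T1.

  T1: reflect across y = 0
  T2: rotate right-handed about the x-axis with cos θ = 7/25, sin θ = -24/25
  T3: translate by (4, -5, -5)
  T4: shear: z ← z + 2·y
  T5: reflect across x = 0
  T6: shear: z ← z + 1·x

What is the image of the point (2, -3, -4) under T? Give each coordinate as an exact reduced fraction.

T(p) = (-6, -8, -31)

T1 reflect across y = 0: (2, -3, -4) → (2, 3, -4)
T2 rotate right-handed about the x-axis with cos θ = 7/25, sin θ = -24/25: (2, 3, -4) → (2, -3, -4)
T3 translate by (4, -5, -5): (2, -3, -4) → (6, -8, -9)
T4 shear: z ← z + 2·y: (6, -8, -9) → (6, -8, -25)
T5 reflect across x = 0: (6, -8, -25) → (-6, -8, -25)
T6 shear: z ← z + 1·x: (-6, -8, -25) → (-6, -8, -31)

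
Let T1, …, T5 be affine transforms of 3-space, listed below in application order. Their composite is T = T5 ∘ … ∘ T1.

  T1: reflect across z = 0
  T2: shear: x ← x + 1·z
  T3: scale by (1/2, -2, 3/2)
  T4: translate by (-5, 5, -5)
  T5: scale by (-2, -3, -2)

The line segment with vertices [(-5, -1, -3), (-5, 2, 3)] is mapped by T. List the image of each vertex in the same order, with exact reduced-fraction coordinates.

image vertices: (12, -21, 1), (18, -3, 19)

T1 reflect across z = 0: (-5, -1, -3) → (-5, -1, 3); (-5, 2, 3) → (-5, 2, -3)
T2 shear: x ← x + 1·z: (-5, -1, 3) → (-2, -1, 3); (-5, 2, -3) → (-8, 2, -3)
T3 scale by (1/2, -2, 3/2): (-2, -1, 3) → (-1, 2, 9/2); (-8, 2, -3) → (-4, -4, -9/2)
T4 translate by (-5, 5, -5): (-1, 2, 9/2) → (-6, 7, -1/2); (-4, -4, -9/2) → (-9, 1, -19/2)
T5 scale by (-2, -3, -2): (-6, 7, -1/2) → (12, -21, 1); (-9, 1, -19/2) → (18, -3, 19)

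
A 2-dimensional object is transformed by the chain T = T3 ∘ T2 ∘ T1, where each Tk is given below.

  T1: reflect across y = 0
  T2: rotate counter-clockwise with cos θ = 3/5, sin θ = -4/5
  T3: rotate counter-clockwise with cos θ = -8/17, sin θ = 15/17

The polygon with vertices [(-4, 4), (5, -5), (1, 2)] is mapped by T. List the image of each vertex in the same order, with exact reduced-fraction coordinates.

image vertices: (164/85, -452/85), (-41/17, 113/17), (38/17, 1/17)

T1 reflect across y = 0: (-4, 4) → (-4, -4); (5, -5) → (5, 5); (1, 2) → (1, -2)
T2 rotate counter-clockwise with cos θ = 3/5, sin θ = -4/5: (-4, -4) → (-28/5, 4/5); (5, 5) → (7, -1); (1, -2) → (-1, -2)
T3 rotate counter-clockwise with cos θ = -8/17, sin θ = 15/17: (-28/5, 4/5) → (164/85, -452/85); (7, -1) → (-41/17, 113/17); (-1, -2) → (38/17, 1/17)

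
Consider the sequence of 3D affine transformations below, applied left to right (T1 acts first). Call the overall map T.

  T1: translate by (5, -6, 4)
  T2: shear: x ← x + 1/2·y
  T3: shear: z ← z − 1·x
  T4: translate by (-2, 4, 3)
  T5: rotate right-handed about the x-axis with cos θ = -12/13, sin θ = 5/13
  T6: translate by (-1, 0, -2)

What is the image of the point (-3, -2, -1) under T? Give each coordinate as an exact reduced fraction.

T1 translate by (5, -6, 4): (-3, -2, -1) → (2, -8, 3)
T2 shear: x ← x + 1/2·y: (2, -8, 3) → (-2, -8, 3)
T3 shear: z ← z − 1·x: (-2, -8, 3) → (-2, -8, 5)
T4 translate by (-2, 4, 3): (-2, -8, 5) → (-4, -4, 8)
T5 rotate right-handed about the x-axis with cos θ = -12/13, sin θ = 5/13: (-4, -4, 8) → (-4, 8/13, -116/13)
T6 translate by (-1, 0, -2): (-4, 8/13, -116/13) → (-5, 8/13, -142/13)

T(p) = (-5, 8/13, -142/13)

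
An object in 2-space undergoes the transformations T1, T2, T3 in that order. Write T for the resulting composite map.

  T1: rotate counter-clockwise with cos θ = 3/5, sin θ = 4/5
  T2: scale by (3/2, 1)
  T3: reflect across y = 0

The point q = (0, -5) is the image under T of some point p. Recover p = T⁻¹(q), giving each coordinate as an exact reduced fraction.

p = (4, 3)

T1 = [3/5 -4/5 0; 4/5 3/5 0; 0 0 1]
T2·T1 = [9/10 -6/5 0; 4/5 3/5 0; 0 0 1]
T3·…·T1 = [9/10 -6/5 0; -4/5 -3/5 0; 0 0 1]
det M = -3/2; M⁻¹ = [2/5 -4/5 0; -8/15 -3/5 0; 0 0 1]
M⁻¹ · (0, -5)ᵀ = (4, 3)ᵀ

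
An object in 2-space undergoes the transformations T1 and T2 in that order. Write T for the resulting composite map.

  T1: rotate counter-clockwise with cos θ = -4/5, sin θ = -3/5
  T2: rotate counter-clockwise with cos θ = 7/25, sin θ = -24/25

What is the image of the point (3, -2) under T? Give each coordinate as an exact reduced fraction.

T(p) = (-6/5, 17/5)

T1 rotate counter-clockwise with cos θ = -4/5, sin θ = -3/5: (3, -2) → (-18/5, -1/5)
T2 rotate counter-clockwise with cos θ = 7/25, sin θ = -24/25: (-18/5, -1/5) → (-6/5, 17/5)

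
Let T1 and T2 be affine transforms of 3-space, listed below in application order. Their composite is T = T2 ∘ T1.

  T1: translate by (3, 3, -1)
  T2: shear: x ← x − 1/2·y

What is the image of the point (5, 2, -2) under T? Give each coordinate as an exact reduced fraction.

T(p) = (11/2, 5, -3)

T1 translate by (3, 3, -1): (5, 2, -2) → (8, 5, -3)
T2 shear: x ← x − 1/2·y: (8, 5, -3) → (11/2, 5, -3)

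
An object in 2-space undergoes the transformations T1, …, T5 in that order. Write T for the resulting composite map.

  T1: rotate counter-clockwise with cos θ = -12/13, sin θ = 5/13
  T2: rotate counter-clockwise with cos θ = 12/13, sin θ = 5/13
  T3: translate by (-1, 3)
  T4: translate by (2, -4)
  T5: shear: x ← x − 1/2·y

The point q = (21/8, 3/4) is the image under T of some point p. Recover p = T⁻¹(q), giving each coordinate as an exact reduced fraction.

p = (-2, -7/4)

T1 = [-12/13 -5/13 0; 5/13 -12/13 0; 0 0 1]
T2·T1 = [-1 0 0; 0 -1 0; 0 0 1]
T3·…·T1 = [-1 0 -1; 0 -1 3; 0 0 1]
T4·…·T1 = [-1 0 1; 0 -1 -1; 0 0 1]
T5·…·T1 = [-1 1/2 3/2; 0 -1 -1; 0 0 1]
det M = 1; M⁻¹ = [-1 -1/2 1; 0 -1 -1; 0 0 1]
M⁻¹ · (21/8, 3/4)ᵀ = (-2, -7/4)ᵀ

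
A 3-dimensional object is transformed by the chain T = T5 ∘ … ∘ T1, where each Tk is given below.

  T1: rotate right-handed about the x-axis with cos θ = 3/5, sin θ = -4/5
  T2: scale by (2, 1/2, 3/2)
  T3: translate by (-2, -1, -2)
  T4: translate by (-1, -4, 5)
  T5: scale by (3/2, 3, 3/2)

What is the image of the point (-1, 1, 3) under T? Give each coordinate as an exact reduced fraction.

T(p) = (-15/2, -21/2, 27/4)

T1 rotate right-handed about the x-axis with cos θ = 3/5, sin θ = -4/5: (-1, 1, 3) → (-1, 3, 1)
T2 scale by (2, 1/2, 3/2): (-1, 3, 1) → (-2, 3/2, 3/2)
T3 translate by (-2, -1, -2): (-2, 3/2, 3/2) → (-4, 1/2, -1/2)
T4 translate by (-1, -4, 5): (-4, 1/2, -1/2) → (-5, -7/2, 9/2)
T5 scale by (3/2, 3, 3/2): (-5, -7/2, 9/2) → (-15/2, -21/2, 27/4)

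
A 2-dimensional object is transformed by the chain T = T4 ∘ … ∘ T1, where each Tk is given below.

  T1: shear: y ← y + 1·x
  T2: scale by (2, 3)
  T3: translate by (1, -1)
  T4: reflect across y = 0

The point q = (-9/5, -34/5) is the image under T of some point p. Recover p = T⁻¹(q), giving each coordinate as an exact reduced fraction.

p = (-7/5, 4)

T1 = [1 0 0; 1 1 0; 0 0 1]
T2·T1 = [2 0 0; 3 3 0; 0 0 1]
T3·…·T1 = [2 0 1; 3 3 -1; 0 0 1]
T4·…·T1 = [2 0 1; -3 -3 1; 0 0 1]
det M = -6; M⁻¹ = [1/2 0 -1/2; -1/2 -1/3 5/6; 0 0 1]
M⁻¹ · (-9/5, -34/5)ᵀ = (-7/5, 4)ᵀ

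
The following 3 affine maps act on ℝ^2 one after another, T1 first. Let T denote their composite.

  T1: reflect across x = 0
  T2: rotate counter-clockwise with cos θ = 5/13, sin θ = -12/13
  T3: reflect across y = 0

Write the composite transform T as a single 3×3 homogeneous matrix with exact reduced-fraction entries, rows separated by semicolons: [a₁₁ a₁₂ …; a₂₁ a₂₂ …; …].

T = [-5/13 12/13 0; -12/13 -5/13 0; 0 0 1]

T1 = [-1 0 0; 0 1 0; 0 0 1]
T2·T1 = [-5/13 12/13 0; 12/13 5/13 0; 0 0 1]
T3·…·T1 = [-5/13 12/13 0; -12/13 -5/13 0; 0 0 1]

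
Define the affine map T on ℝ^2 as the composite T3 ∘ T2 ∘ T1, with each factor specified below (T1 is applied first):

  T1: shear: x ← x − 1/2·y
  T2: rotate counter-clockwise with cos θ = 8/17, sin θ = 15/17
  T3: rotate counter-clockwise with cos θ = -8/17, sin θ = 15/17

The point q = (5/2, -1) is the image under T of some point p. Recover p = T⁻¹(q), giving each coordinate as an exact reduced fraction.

T1 = [1 -1/2 0; 0 1 0; 0 0 1]
T2·T1 = [8/17 -19/17 0; 15/17 1/34 0; 0 0 1]
T3·…·T1 = [-1 1/2 0; 0 -1 0; 0 0 1]
det M = 1; M⁻¹ = [-1 -1/2 0; 0 -1 0; 0 0 1]
M⁻¹ · (5/2, -1)ᵀ = (-2, 1)ᵀ

p = (-2, 1)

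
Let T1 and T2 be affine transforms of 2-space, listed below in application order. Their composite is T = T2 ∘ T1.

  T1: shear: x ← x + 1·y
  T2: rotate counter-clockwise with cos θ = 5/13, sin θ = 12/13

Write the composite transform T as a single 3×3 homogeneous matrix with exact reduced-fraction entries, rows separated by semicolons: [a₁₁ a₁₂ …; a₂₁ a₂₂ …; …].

T = [5/13 -7/13 0; 12/13 17/13 0; 0 0 1]

T1 = [1 1 0; 0 1 0; 0 0 1]
T2·T1 = [5/13 -7/13 0; 12/13 17/13 0; 0 0 1]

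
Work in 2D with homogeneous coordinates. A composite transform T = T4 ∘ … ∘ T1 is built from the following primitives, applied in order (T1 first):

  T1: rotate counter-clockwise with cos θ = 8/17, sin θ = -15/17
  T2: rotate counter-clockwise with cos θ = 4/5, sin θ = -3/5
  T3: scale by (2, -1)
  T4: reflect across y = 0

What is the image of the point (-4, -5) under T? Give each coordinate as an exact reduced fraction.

T1 rotate counter-clockwise with cos θ = 8/17, sin θ = -15/17: (-4, -5) → (-107/17, 20/17)
T2 rotate counter-clockwise with cos θ = 4/5, sin θ = -3/5: (-107/17, 20/17) → (-368/85, 401/85)
T3 scale by (2, -1): (-368/85, 401/85) → (-736/85, -401/85)
T4 reflect across y = 0: (-736/85, -401/85) → (-736/85, 401/85)

T(p) = (-736/85, 401/85)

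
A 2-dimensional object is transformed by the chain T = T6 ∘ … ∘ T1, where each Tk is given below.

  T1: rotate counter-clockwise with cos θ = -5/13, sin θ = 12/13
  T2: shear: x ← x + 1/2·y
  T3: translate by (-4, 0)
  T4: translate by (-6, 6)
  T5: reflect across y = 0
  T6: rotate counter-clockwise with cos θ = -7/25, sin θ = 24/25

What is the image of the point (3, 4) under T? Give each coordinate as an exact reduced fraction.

T1 rotate counter-clockwise with cos θ = -5/13, sin θ = 12/13: (3, 4) → (-63/13, 16/13)
T2 shear: x ← x + 1/2·y: (-63/13, 16/13) → (-55/13, 16/13)
T3 translate by (-4, 0): (-55/13, 16/13) → (-107/13, 16/13)
T4 translate by (-6, 6): (-107/13, 16/13) → (-185/13, 94/13)
T5 reflect across y = 0: (-185/13, 94/13) → (-185/13, -94/13)
T6 rotate counter-clockwise with cos θ = -7/25, sin θ = 24/25: (-185/13, -94/13) → (3551/325, -3782/325)

T(p) = (3551/325, -3782/325)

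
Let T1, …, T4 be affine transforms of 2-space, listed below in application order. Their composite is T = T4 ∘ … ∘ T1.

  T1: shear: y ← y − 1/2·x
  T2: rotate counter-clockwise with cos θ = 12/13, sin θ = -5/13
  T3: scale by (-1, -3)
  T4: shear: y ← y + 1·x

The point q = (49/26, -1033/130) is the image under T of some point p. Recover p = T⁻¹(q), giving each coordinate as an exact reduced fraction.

T1 = [1 0 0; -1/2 1 0; 0 0 1]
T2·T1 = [19/26 5/13 0; -11/13 12/13 0; 0 0 1]
T3·…·T1 = [-19/26 -5/13 0; 33/13 -36/13 0; 0 0 1]
T4·…·T1 = [-19/26 -5/13 0; 47/26 -41/13 0; 0 0 1]
det M = 3; M⁻¹ = [-41/39 5/39 0; -47/78 -19/78 0; 0 0 1]
M⁻¹ · (49/26, -1033/130)ᵀ = (-3, 4/5)ᵀ

p = (-3, 4/5)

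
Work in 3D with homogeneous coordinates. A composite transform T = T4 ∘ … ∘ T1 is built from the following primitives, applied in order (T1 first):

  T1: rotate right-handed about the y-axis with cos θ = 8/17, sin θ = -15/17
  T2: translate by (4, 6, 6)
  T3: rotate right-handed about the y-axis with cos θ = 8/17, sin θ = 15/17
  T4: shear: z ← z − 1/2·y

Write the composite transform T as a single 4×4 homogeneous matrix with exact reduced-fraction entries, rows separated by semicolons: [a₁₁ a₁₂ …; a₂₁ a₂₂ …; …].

T = [1 0 0 122/17; 0 1 0 6; 0 -1/2 1 -63/17; 0 0 0 1]

T1 = [8/17 0 -15/17 0; 0 1 0 0; 15/17 0 8/17 0; 0 0 0 1]
T2·T1 = [8/17 0 -15/17 4; 0 1 0 6; 15/17 0 8/17 6; 0 0 0 1]
T3·…·T1 = [1 0 0 122/17; 0 1 0 6; 0 0 1 -12/17; 0 0 0 1]
T4·…·T1 = [1 0 0 122/17; 0 1 0 6; 0 -1/2 1 -63/17; 0 0 0 1]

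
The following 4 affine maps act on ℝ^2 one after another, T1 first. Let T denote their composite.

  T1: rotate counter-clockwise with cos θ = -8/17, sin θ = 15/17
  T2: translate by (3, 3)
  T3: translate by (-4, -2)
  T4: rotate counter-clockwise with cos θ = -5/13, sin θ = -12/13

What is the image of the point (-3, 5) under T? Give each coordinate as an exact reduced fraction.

T1 rotate counter-clockwise with cos θ = -8/17, sin θ = 15/17: (-3, 5) → (-3, -5)
T2 translate by (3, 3): (-3, -5) → (0, -2)
T3 translate by (-4, -2): (0, -2) → (-4, -4)
T4 rotate counter-clockwise with cos θ = -5/13, sin θ = -12/13: (-4, -4) → (-28/13, 68/13)

T(p) = (-28/13, 68/13)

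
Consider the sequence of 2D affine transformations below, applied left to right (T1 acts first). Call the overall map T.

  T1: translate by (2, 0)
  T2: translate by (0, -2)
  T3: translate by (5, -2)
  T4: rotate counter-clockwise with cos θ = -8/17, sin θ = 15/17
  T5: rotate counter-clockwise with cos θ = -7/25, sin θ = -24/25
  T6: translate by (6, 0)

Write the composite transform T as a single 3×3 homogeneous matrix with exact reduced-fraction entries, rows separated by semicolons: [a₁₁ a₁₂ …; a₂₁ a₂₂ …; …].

T = [416/425 -87/425 1162/85; 87/425 416/425 -211/85; 0 0 1]

T1 = [1 0 2; 0 1 0; 0 0 1]
T2·T1 = [1 0 2; 0 1 -2; 0 0 1]
T3·…·T1 = [1 0 7; 0 1 -4; 0 0 1]
T4·…·T1 = [-8/17 -15/17 4/17; 15/17 -8/17 137/17; 0 0 1]
T5·…·T1 = [416/425 -87/425 652/85; 87/425 416/425 -211/85; 0 0 1]
T6·…·T1 = [416/425 -87/425 1162/85; 87/425 416/425 -211/85; 0 0 1]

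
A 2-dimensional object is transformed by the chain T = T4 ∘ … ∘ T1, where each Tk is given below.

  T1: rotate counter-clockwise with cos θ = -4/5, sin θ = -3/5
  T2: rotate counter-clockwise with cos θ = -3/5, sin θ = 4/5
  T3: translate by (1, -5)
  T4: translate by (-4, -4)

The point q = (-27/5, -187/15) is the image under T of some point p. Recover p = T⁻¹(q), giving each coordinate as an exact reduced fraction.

T1 = [-4/5 3/5 0; -3/5 -4/5 0; 0 0 1]
T2·T1 = [24/25 7/25 0; -7/25 24/25 0; 0 0 1]
T3·…·T1 = [24/25 7/25 1; -7/25 24/25 -5; 0 0 1]
T4·…·T1 = [24/25 7/25 -3; -7/25 24/25 -9; 0 0 1]
det M = 1; M⁻¹ = [24/25 -7/25 9/25; 7/25 24/25 237/25; 0 0 1]
M⁻¹ · (-27/5, -187/15)ᵀ = (-4/3, -4)ᵀ

p = (-4/3, -4)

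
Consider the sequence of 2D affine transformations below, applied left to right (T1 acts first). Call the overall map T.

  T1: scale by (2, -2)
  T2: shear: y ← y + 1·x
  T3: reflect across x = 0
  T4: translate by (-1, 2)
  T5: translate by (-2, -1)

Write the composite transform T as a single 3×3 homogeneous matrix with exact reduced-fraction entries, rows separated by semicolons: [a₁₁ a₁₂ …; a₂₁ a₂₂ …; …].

T = [-2 0 -3; 2 -2 1; 0 0 1]

T1 = [2 0 0; 0 -2 0; 0 0 1]
T2·T1 = [2 0 0; 2 -2 0; 0 0 1]
T3·…·T1 = [-2 0 0; 2 -2 0; 0 0 1]
T4·…·T1 = [-2 0 -1; 2 -2 2; 0 0 1]
T5·…·T1 = [-2 0 -3; 2 -2 1; 0 0 1]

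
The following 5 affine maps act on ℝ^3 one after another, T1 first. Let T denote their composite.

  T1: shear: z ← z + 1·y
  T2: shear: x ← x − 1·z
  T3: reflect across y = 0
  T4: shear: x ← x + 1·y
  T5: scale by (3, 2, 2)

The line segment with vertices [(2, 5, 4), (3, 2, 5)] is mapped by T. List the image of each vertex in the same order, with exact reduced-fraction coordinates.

T1 shear: z ← z + 1·y: (2, 5, 4) → (2, 5, 9); (3, 2, 5) → (3, 2, 7)
T2 shear: x ← x − 1·z: (2, 5, 9) → (-7, 5, 9); (3, 2, 7) → (-4, 2, 7)
T3 reflect across y = 0: (-7, 5, 9) → (-7, -5, 9); (-4, 2, 7) → (-4, -2, 7)
T4 shear: x ← x + 1·y: (-7, -5, 9) → (-12, -5, 9); (-4, -2, 7) → (-6, -2, 7)
T5 scale by (3, 2, 2): (-12, -5, 9) → (-36, -10, 18); (-6, -2, 7) → (-18, -4, 14)

image vertices: (-36, -10, 18), (-18, -4, 14)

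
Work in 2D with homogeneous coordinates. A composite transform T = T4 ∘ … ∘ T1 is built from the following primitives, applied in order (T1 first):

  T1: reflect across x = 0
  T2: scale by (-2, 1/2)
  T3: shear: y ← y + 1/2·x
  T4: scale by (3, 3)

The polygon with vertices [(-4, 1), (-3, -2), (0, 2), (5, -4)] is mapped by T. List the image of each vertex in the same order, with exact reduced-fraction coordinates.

T1 reflect across x = 0: (-4, 1) → (4, 1); (-3, -2) → (3, -2); (0, 2) → (0, 2); (5, -4) → (-5, -4)
T2 scale by (-2, 1/2): (4, 1) → (-8, 1/2); (3, -2) → (-6, -1); (0, 2) → (0, 1); (-5, -4) → (10, -2)
T3 shear: y ← y + 1/2·x: (-8, 1/2) → (-8, -7/2); (-6, -1) → (-6, -4); (0, 1) → (0, 1); (10, -2) → (10, 3)
T4 scale by (3, 3): (-8, -7/2) → (-24, -21/2); (-6, -4) → (-18, -12); (0, 1) → (0, 3); (10, 3) → (30, 9)

image vertices: (-24, -21/2), (-18, -12), (0, 3), (30, 9)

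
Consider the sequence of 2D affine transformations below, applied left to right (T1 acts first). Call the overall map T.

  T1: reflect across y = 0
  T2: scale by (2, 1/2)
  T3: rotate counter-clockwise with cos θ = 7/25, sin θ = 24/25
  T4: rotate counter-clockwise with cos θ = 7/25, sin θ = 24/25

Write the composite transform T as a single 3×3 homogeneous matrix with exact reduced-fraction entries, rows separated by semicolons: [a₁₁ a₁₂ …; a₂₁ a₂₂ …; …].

T1 = [1 0 0; 0 -1 0; 0 0 1]
T2·T1 = [2 0 0; 0 -1/2 0; 0 0 1]
T3·…·T1 = [14/25 12/25 0; 48/25 -7/50 0; 0 0 1]
T4·…·T1 = [-1054/625 168/625 0; 672/625 527/1250 0; 0 0 1]

T = [-1054/625 168/625 0; 672/625 527/1250 0; 0 0 1]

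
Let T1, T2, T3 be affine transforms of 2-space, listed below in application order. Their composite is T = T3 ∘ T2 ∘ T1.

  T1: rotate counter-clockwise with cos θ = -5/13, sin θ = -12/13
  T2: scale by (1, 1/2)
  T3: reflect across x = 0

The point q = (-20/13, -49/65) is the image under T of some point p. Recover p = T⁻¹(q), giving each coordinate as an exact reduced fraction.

T1 = [-5/13 12/13 0; -12/13 -5/13 0; 0 0 1]
T2·T1 = [-5/13 12/13 0; -6/13 -5/26 0; 0 0 1]
T3·…·T1 = [5/13 -12/13 0; -6/13 -5/26 0; 0 0 1]
det M = -1/2; M⁻¹ = [5/13 -24/13 0; -12/13 -10/13 0; 0 0 1]
M⁻¹ · (-20/13, -49/65)ᵀ = (4/5, 2)ᵀ

p = (4/5, 2)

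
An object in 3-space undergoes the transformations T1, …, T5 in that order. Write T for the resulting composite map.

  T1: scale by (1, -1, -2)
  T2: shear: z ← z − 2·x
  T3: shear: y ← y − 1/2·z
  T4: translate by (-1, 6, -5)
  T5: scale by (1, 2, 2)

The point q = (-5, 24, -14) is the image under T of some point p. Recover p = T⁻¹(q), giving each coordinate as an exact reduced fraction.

p = (-4, -5, 5)

T1 = [1 0 0 0; 0 -1 0 0; 0 0 -2 0; 0 0 0 1]
T2·T1 = [1 0 0 0; 0 -1 0 0; -2 0 -2 0; 0 0 0 1]
T3·…·T1 = [1 0 0 0; 1 -1 1 0; -2 0 -2 0; 0 0 0 1]
T4·…·T1 = [1 0 0 -1; 1 -1 1 6; -2 0 -2 -5; 0 0 0 1]
T5·…·T1 = [1 0 0 -1; 2 -2 2 12; -4 0 -4 -10; 0 0 0 1]
det M = 8; M⁻¹ = [1 0 0 1; 0 -1/2 -1/4 7/2; -1 0 -1/4 -7/2; 0 0 0 1]
M⁻¹ · (-5, 24, -14)ᵀ = (-4, -5, 5)ᵀ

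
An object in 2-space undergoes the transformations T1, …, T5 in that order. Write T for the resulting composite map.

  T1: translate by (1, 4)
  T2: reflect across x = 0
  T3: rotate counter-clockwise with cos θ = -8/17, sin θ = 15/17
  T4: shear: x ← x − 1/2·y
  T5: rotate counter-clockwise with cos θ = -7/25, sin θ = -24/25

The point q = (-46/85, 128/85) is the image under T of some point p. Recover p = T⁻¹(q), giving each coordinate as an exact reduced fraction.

p = (-1, -2)

T1 = [1 0 1; 0 1 4; 0 0 1]
T2·T1 = [-1 0 -1; 0 1 4; 0 0 1]
T3·…·T1 = [8/17 -15/17 -52/17; -15/17 -8/17 -47/17; 0 0 1]
T4·…·T1 = [31/34 -11/17 -57/34; -15/17 -8/17 -47/17; 0 0 1]
T5·…·T1 = [-937/850 -23/85 -1857/850; -267/425 64/85 1013/425; 0 0 1]
det M = -1; M⁻¹ = [-64/85 -23/85 -1; -267/425 937/850 -4; 0 0 1]
M⁻¹ · (-46/85, 128/85)ᵀ = (-1, -2)ᵀ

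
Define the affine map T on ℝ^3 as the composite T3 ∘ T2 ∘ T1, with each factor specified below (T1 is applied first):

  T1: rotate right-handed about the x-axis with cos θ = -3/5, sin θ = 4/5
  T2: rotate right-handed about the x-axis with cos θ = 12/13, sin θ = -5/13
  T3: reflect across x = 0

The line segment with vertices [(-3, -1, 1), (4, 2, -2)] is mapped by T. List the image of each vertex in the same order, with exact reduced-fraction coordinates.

image vertices: (3, -47/65, -79/65), (-4, 94/65, 158/65)

T1 rotate right-handed about the x-axis with cos θ = -3/5, sin θ = 4/5: (-3, -1, 1) → (-3, -1/5, -7/5); (4, 2, -2) → (4, 2/5, 14/5)
T2 rotate right-handed about the x-axis with cos θ = 12/13, sin θ = -5/13: (-3, -1/5, -7/5) → (-3, -47/65, -79/65); (4, 2/5, 14/5) → (4, 94/65, 158/65)
T3 reflect across x = 0: (-3, -47/65, -79/65) → (3, -47/65, -79/65); (4, 94/65, 158/65) → (-4, 94/65, 158/65)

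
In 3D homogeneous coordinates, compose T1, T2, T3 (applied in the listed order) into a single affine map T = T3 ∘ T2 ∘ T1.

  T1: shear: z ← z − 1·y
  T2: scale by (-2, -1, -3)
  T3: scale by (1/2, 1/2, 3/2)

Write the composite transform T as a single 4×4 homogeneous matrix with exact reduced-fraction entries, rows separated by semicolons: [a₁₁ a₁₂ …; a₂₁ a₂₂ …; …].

T1 = [1 0 0 0; 0 1 0 0; 0 -1 1 0; 0 0 0 1]
T2·T1 = [-2 0 0 0; 0 -1 0 0; 0 3 -3 0; 0 0 0 1]
T3·…·T1 = [-1 0 0 0; 0 -1/2 0 0; 0 9/2 -9/2 0; 0 0 0 1]

T = [-1 0 0 0; 0 -1/2 0 0; 0 9/2 -9/2 0; 0 0 0 1]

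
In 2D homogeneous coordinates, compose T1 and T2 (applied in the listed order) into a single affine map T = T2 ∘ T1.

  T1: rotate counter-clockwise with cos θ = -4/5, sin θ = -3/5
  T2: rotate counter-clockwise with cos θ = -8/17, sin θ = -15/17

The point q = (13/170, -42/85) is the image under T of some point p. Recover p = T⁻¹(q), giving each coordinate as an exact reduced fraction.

T1 = [-4/5 3/5 0; -3/5 -4/5 0; 0 0 1]
T2·T1 = [-13/85 -84/85 0; 84/85 -13/85 0; 0 0 1]
det M = 1; M⁻¹ = [-13/85 84/85 0; -84/85 -13/85 0; 0 0 1]
M⁻¹ · (13/170, -42/85)ᵀ = (-1/2, 0)ᵀ

p = (-1/2, 0)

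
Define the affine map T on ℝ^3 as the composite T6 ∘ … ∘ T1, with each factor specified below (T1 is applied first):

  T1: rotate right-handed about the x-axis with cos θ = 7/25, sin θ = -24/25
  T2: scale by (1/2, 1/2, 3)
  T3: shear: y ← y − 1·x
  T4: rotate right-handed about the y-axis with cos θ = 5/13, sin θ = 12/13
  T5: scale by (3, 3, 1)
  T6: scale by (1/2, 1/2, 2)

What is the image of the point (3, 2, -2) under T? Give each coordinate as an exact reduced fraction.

T(p) = (-12267/1300, -327/100, -552/65)

T1 rotate right-handed about the x-axis with cos θ = 7/25, sin θ = -24/25: (3, 2, -2) → (3, -34/25, -62/25)
T2 scale by (1/2, 1/2, 3): (3, -34/25, -62/25) → (3/2, -17/25, -186/25)
T3 shear: y ← y − 1·x: (3/2, -17/25, -186/25) → (3/2, -109/50, -186/25)
T4 rotate right-handed about the y-axis with cos θ = 5/13, sin θ = 12/13: (3/2, -109/50, -186/25) → (-4089/650, -109/50, -276/65)
T5 scale by (3, 3, 1): (-4089/650, -109/50, -276/65) → (-12267/650, -327/50, -276/65)
T6 scale by (1/2, 1/2, 2): (-12267/650, -327/50, -276/65) → (-12267/1300, -327/100, -552/65)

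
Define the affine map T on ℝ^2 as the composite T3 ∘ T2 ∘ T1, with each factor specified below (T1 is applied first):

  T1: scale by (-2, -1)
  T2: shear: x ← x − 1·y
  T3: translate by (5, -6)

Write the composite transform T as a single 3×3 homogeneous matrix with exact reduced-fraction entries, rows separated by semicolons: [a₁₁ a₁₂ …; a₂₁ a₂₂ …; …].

T1 = [-2 0 0; 0 -1 0; 0 0 1]
T2·T1 = [-2 1 0; 0 -1 0; 0 0 1]
T3·…·T1 = [-2 1 5; 0 -1 -6; 0 0 1]

T = [-2 1 5; 0 -1 -6; 0 0 1]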